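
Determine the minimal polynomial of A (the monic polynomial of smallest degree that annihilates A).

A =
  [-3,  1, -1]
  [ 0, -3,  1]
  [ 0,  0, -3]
x^3 + 9*x^2 + 27*x + 27

The characteristic polynomial is χ_A(x) = (x + 3)^3, so the eigenvalues are known. The minimal polynomial is
  m_A(x) = Π_λ (x − λ)^{k_λ}
where k_λ is the size of the *largest* Jordan block for λ (equivalently, the smallest k with (A − λI)^k v = 0 for every generalised eigenvector v of λ).

  λ = -3: largest Jordan block has size 3, contributing (x + 3)^3

So m_A(x) = (x + 3)^3 = x^3 + 9*x^2 + 27*x + 27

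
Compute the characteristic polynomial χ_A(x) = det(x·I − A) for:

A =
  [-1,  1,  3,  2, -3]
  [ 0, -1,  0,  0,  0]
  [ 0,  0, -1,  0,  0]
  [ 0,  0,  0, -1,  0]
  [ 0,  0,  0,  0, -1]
x^5 + 5*x^4 + 10*x^3 + 10*x^2 + 5*x + 1

Expanding det(x·I − A) (e.g. by cofactor expansion or by noting that A is similar to its Jordan form J, which has the same characteristic polynomial as A) gives
  χ_A(x) = x^5 + 5*x^4 + 10*x^3 + 10*x^2 + 5*x + 1
which factors as (x + 1)^5. The eigenvalues (with algebraic multiplicities) are λ = -1 with multiplicity 5.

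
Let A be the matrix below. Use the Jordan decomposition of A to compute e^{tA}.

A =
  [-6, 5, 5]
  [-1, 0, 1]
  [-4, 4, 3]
e^{tA} =
  [-5*t*exp(-t) + exp(-t), 5*t*exp(-t), 5*t*exp(-t)]
  [-t*exp(-t), t*exp(-t) + exp(-t), t*exp(-t)]
  [-4*t*exp(-t), 4*t*exp(-t), 4*t*exp(-t) + exp(-t)]

Strategy: write A = P · J · P⁻¹ where J is a Jordan canonical form, so e^{tA} = P · e^{tJ} · P⁻¹, and e^{tJ} can be computed block-by-block.

A has Jordan form
J =
  [-1,  1,  0]
  [ 0, -1,  0]
  [ 0,  0, -1]
(up to reordering of blocks).

Per-block formulas:
  For a 2×2 Jordan block J_2(-1): exp(t · J_2(-1)) = e^(-1t)·(I + t·N), where N is the 2×2 nilpotent shift.
  For a 1×1 block at λ = -1: exp(t · [-1]) = [e^(-1t)].

After assembling e^{tJ} and conjugating by P, we get:

e^{tA} =
  [-5*t*exp(-t) + exp(-t), 5*t*exp(-t), 5*t*exp(-t)]
  [-t*exp(-t), t*exp(-t) + exp(-t), t*exp(-t)]
  [-4*t*exp(-t), 4*t*exp(-t), 4*t*exp(-t) + exp(-t)]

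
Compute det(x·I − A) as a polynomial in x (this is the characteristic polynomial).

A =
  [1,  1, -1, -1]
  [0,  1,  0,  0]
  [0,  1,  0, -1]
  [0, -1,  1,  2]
x^4 - 4*x^3 + 6*x^2 - 4*x + 1

Expanding det(x·I − A) (e.g. by cofactor expansion or by noting that A is similar to its Jordan form J, which has the same characteristic polynomial as A) gives
  χ_A(x) = x^4 - 4*x^3 + 6*x^2 - 4*x + 1
which factors as (x - 1)^4. The eigenvalues (with algebraic multiplicities) are λ = 1 with multiplicity 4.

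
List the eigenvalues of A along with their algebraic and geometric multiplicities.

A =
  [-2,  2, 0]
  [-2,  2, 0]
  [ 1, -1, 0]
λ = 0: alg = 3, geom = 2

Step 1 — factor the characteristic polynomial to read off the algebraic multiplicities:
  χ_A(x) = x^3

Step 2 — compute geometric multiplicities via the rank-nullity identity g(λ) = n − rank(A − λI):
  rank(A − (0)·I) = 1, so dim ker(A − (0)·I) = n − 1 = 2

Summary:
  λ = 0: algebraic multiplicity = 3, geometric multiplicity = 2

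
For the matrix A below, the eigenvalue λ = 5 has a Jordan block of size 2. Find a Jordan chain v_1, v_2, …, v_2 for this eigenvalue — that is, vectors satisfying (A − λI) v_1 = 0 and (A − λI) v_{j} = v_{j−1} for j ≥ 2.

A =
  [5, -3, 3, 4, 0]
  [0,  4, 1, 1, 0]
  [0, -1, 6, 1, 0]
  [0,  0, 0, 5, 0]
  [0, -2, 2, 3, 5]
A Jordan chain for λ = 5 of length 2:
v_1 = (-3, -1, -1, 0, -2)ᵀ
v_2 = (0, 1, 0, 0, 0)ᵀ

Let N = A − (5)·I. We want v_2 with N^2 v_2 = 0 but N^1 v_2 ≠ 0; then v_{j-1} := N · v_j for j = 2, …, 2.

Pick v_2 = (0, 1, 0, 0, 0)ᵀ.
Then v_1 = N · v_2 = (-3, -1, -1, 0, -2)ᵀ.

Sanity check: (A − (5)·I) v_1 = (0, 0, 0, 0, 0)ᵀ = 0. ✓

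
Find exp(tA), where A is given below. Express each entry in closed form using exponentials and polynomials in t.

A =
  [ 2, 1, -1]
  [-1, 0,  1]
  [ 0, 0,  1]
e^{tA} =
  [t*exp(t) + exp(t), t*exp(t), -t*exp(t)]
  [-t*exp(t), -t*exp(t) + exp(t), t*exp(t)]
  [0, 0, exp(t)]

Strategy: write A = P · J · P⁻¹ where J is a Jordan canonical form, so e^{tA} = P · e^{tJ} · P⁻¹, and e^{tJ} can be computed block-by-block.

A has Jordan form
J =
  [1, 1, 0]
  [0, 1, 0]
  [0, 0, 1]
(up to reordering of blocks).

Per-block formulas:
  For a 1×1 block at λ = 1: exp(t · [1]) = [e^(1t)].
  For a 2×2 Jordan block J_2(1): exp(t · J_2(1)) = e^(1t)·(I + t·N), where N is the 2×2 nilpotent shift.

After assembling e^{tJ} and conjugating by P, we get:

e^{tA} =
  [t*exp(t) + exp(t), t*exp(t), -t*exp(t)]
  [-t*exp(t), -t*exp(t) + exp(t), t*exp(t)]
  [0, 0, exp(t)]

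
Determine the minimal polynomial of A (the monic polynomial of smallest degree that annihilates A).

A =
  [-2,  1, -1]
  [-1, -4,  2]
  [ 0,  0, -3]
x^3 + 9*x^2 + 27*x + 27

The characteristic polynomial is χ_A(x) = (x + 3)^3, so the eigenvalues are known. The minimal polynomial is
  m_A(x) = Π_λ (x − λ)^{k_λ}
where k_λ is the size of the *largest* Jordan block for λ (equivalently, the smallest k with (A − λI)^k v = 0 for every generalised eigenvector v of λ).

  λ = -3: largest Jordan block has size 3, contributing (x + 3)^3

So m_A(x) = (x + 3)^3 = x^3 + 9*x^2 + 27*x + 27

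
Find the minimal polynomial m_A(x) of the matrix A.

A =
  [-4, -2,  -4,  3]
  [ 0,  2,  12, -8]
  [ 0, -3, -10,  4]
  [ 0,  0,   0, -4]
x^2 + 8*x + 16

The characteristic polynomial is χ_A(x) = (x + 4)^4, so the eigenvalues are known. The minimal polynomial is
  m_A(x) = Π_λ (x − λ)^{k_λ}
where k_λ is the size of the *largest* Jordan block for λ (equivalently, the smallest k with (A − λI)^k v = 0 for every generalised eigenvector v of λ).

  λ = -4: largest Jordan block has size 2, contributing (x + 4)^2

So m_A(x) = (x + 4)^2 = x^2 + 8*x + 16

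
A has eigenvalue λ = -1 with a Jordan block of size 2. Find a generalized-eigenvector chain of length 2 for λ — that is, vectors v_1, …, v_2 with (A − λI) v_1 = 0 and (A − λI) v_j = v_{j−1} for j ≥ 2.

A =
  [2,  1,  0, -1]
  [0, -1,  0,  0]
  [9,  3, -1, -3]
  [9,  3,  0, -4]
A Jordan chain for λ = -1 of length 2:
v_1 = (3, 0, 9, 9)ᵀ
v_2 = (1, 0, 0, 0)ᵀ

Let N = A − (-1)·I. We want v_2 with N^2 v_2 = 0 but N^1 v_2 ≠ 0; then v_{j-1} := N · v_j for j = 2, …, 2.

Pick v_2 = (1, 0, 0, 0)ᵀ.
Then v_1 = N · v_2 = (3, 0, 9, 9)ᵀ.

Sanity check: (A − (-1)·I) v_1 = (0, 0, 0, 0)ᵀ = 0. ✓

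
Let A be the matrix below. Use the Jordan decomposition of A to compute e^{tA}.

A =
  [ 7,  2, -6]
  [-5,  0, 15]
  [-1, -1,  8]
e^{tA} =
  [2*t*exp(5*t) + exp(5*t), 2*t*exp(5*t), -6*t*exp(5*t)]
  [-5*t*exp(5*t), -5*t*exp(5*t) + exp(5*t), 15*t*exp(5*t)]
  [-t*exp(5*t), -t*exp(5*t), 3*t*exp(5*t) + exp(5*t)]

Strategy: write A = P · J · P⁻¹ where J is a Jordan canonical form, so e^{tA} = P · e^{tJ} · P⁻¹, and e^{tJ} can be computed block-by-block.

A has Jordan form
J =
  [5, 1, 0]
  [0, 5, 0]
  [0, 0, 5]
(up to reordering of blocks).

Per-block formulas:
  For a 1×1 block at λ = 5: exp(t · [5]) = [e^(5t)].
  For a 2×2 Jordan block J_2(5): exp(t · J_2(5)) = e^(5t)·(I + t·N), where N is the 2×2 nilpotent shift.

After assembling e^{tJ} and conjugating by P, we get:

e^{tA} =
  [2*t*exp(5*t) + exp(5*t), 2*t*exp(5*t), -6*t*exp(5*t)]
  [-5*t*exp(5*t), -5*t*exp(5*t) + exp(5*t), 15*t*exp(5*t)]
  [-t*exp(5*t), -t*exp(5*t), 3*t*exp(5*t) + exp(5*t)]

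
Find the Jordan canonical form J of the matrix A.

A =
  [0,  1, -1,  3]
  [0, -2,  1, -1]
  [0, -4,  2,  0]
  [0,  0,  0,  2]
J_3(0) ⊕ J_1(2)

The characteristic polynomial is
  det(x·I − A) = x^4 - 2*x^3 = x^3*(x - 2)

Eigenvalues and multiplicities (the geometric multiplicity of λ is n − rank(A − λI), which equals the number of Jordan blocks for λ):
  λ = 0: algebraic multiplicity = 3, geometric multiplicity = 1
  λ = 2: algebraic multiplicity = 1, geometric multiplicity = 1

Determining the block sizes for each eigenvalue:
  λ = 0: one block (gm = 1), so the single block has size am = 3 → block sizes [3]
  λ = 2: one block (gm = 1), so the single block has size am = 1 → block sizes [1]

Assembling the blocks gives a Jordan form
J =
  [0, 1, 0, 0]
  [0, 0, 1, 0]
  [0, 0, 0, 0]
  [0, 0, 0, 2]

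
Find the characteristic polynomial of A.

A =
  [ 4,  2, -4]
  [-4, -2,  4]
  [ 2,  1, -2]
x^3

Expanding det(x·I − A) (e.g. by cofactor expansion or by noting that A is similar to its Jordan form J, which has the same characteristic polynomial as A) gives
  χ_A(x) = x^3
which factors as x^3. The eigenvalues (with algebraic multiplicities) are λ = 0 with multiplicity 3.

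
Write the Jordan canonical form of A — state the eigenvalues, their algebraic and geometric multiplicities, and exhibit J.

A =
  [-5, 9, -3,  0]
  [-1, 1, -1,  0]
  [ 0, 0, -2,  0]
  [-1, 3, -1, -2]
J_2(-2) ⊕ J_1(-2) ⊕ J_1(-2)

The characteristic polynomial is
  det(x·I − A) = x^4 + 8*x^3 + 24*x^2 + 32*x + 16 = (x + 2)^4

Eigenvalues and multiplicities (the geometric multiplicity of λ is n − rank(A − λI), which equals the number of Jordan blocks for λ):
  λ = -2: algebraic multiplicity = 4, geometric multiplicity = 3

Determining the block sizes for each eigenvalue:
  λ = -2: 3 blocks summing to 4 forces exactly one block of size 2 and the rest size 1 → block sizes [2, 1, 1]

Assembling the blocks gives a Jordan form
J =
  [-2,  1,  0,  0]
  [ 0, -2,  0,  0]
  [ 0,  0, -2,  0]
  [ 0,  0,  0, -2]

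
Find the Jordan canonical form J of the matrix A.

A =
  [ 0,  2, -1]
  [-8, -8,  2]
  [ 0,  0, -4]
J_2(-4) ⊕ J_1(-4)

The characteristic polynomial is
  det(x·I − A) = x^3 + 12*x^2 + 48*x + 64 = (x + 4)^3

Eigenvalues and multiplicities (the geometric multiplicity of λ is n − rank(A − λI), which equals the number of Jordan blocks for λ):
  λ = -4: algebraic multiplicity = 3, geometric multiplicity = 2

Determining the block sizes for each eigenvalue:
  λ = -4: 2 blocks summing to 3 forces exactly one block of size 2 and the rest size 1 → block sizes [2, 1]

Assembling the blocks gives a Jordan form
J =
  [-4,  1,  0]
  [ 0, -4,  0]
  [ 0,  0, -4]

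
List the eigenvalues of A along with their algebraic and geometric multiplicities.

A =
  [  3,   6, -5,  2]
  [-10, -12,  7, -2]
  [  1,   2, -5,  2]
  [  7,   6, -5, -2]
λ = -4: alg = 4, geom = 2

Step 1 — factor the characteristic polynomial to read off the algebraic multiplicities:
  χ_A(x) = (x + 4)^4

Step 2 — compute geometric multiplicities via the rank-nullity identity g(λ) = n − rank(A − λI):
  rank(A − (-4)·I) = 2, so dim ker(A − (-4)·I) = n − 2 = 2

Summary:
  λ = -4: algebraic multiplicity = 4, geometric multiplicity = 2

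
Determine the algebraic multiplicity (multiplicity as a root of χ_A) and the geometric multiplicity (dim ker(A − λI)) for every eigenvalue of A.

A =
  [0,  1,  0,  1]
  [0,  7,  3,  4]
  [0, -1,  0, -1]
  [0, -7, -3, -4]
λ = 0: alg = 3, geom = 2; λ = 3: alg = 1, geom = 1

Step 1 — factor the characteristic polynomial to read off the algebraic multiplicities:
  χ_A(x) = x^3*(x - 3)

Step 2 — compute geometric multiplicities via the rank-nullity identity g(λ) = n − rank(A − λI):
  rank(A − (0)·I) = 2, so dim ker(A − (0)·I) = n − 2 = 2
  rank(A − (3)·I) = 3, so dim ker(A − (3)·I) = n − 3 = 1

Summary:
  λ = 0: algebraic multiplicity = 3, geometric multiplicity = 2
  λ = 3: algebraic multiplicity = 1, geometric multiplicity = 1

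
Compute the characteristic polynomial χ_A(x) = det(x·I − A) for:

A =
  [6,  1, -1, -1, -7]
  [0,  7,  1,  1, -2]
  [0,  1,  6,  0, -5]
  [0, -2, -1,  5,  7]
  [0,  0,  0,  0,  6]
x^5 - 30*x^4 + 360*x^3 - 2160*x^2 + 6480*x - 7776

Expanding det(x·I − A) (e.g. by cofactor expansion or by noting that A is similar to its Jordan form J, which has the same characteristic polynomial as A) gives
  χ_A(x) = x^5 - 30*x^4 + 360*x^3 - 2160*x^2 + 6480*x - 7776
which factors as (x - 6)^5. The eigenvalues (with algebraic multiplicities) are λ = 6 with multiplicity 5.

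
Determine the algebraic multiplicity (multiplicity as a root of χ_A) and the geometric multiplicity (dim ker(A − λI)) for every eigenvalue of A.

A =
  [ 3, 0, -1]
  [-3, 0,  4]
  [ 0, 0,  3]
λ = 0: alg = 1, geom = 1; λ = 3: alg = 2, geom = 1

Step 1 — factor the characteristic polynomial to read off the algebraic multiplicities:
  χ_A(x) = x*(x - 3)^2

Step 2 — compute geometric multiplicities via the rank-nullity identity g(λ) = n − rank(A − λI):
  rank(A − (0)·I) = 2, so dim ker(A − (0)·I) = n − 2 = 1
  rank(A − (3)·I) = 2, so dim ker(A − (3)·I) = n − 2 = 1

Summary:
  λ = 0: algebraic multiplicity = 1, geometric multiplicity = 1
  λ = 3: algebraic multiplicity = 2, geometric multiplicity = 1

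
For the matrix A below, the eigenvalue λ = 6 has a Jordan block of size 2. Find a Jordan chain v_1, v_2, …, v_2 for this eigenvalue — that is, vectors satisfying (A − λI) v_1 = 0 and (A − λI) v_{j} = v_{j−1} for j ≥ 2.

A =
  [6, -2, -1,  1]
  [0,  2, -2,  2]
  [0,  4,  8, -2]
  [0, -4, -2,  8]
A Jordan chain for λ = 6 of length 2:
v_1 = (-2, -4, 4, -4)ᵀ
v_2 = (0, 1, 0, 0)ᵀ

Let N = A − (6)·I. We want v_2 with N^2 v_2 = 0 but N^1 v_2 ≠ 0; then v_{j-1} := N · v_j for j = 2, …, 2.

Pick v_2 = (0, 1, 0, 0)ᵀ.
Then v_1 = N · v_2 = (-2, -4, 4, -4)ᵀ.

Sanity check: (A − (6)·I) v_1 = (0, 0, 0, 0)ᵀ = 0. ✓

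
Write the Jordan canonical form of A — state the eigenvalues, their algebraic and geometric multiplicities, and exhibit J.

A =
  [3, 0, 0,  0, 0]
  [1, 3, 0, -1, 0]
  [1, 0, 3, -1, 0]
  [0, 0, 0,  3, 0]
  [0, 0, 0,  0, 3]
J_2(3) ⊕ J_1(3) ⊕ J_1(3) ⊕ J_1(3)

The characteristic polynomial is
  det(x·I − A) = x^5 - 15*x^4 + 90*x^3 - 270*x^2 + 405*x - 243 = (x - 3)^5

Eigenvalues and multiplicities (the geometric multiplicity of λ is n − rank(A − λI), which equals the number of Jordan blocks for λ):
  λ = 3: algebraic multiplicity = 5, geometric multiplicity = 4

Determining the block sizes for each eigenvalue:
  λ = 3: 4 blocks summing to 5 forces exactly one block of size 2 and the rest size 1 → block sizes [2, 1, 1, 1]

Assembling the blocks gives a Jordan form
J =
  [3, 1, 0, 0, 0]
  [0, 3, 0, 0, 0]
  [0, 0, 3, 0, 0]
  [0, 0, 0, 3, 0]
  [0, 0, 0, 0, 3]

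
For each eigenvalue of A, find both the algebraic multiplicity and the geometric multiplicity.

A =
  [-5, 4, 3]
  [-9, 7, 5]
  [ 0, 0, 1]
λ = 1: alg = 3, geom = 1

Step 1 — factor the characteristic polynomial to read off the algebraic multiplicities:
  χ_A(x) = (x - 1)^3

Step 2 — compute geometric multiplicities via the rank-nullity identity g(λ) = n − rank(A − λI):
  rank(A − (1)·I) = 2, so dim ker(A − (1)·I) = n − 2 = 1

Summary:
  λ = 1: algebraic multiplicity = 3, geometric multiplicity = 1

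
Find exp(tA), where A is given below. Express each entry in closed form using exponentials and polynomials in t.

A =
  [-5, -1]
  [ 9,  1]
e^{tA} =
  [-3*t*exp(-2*t) + exp(-2*t), -t*exp(-2*t)]
  [9*t*exp(-2*t), 3*t*exp(-2*t) + exp(-2*t)]

Strategy: write A = P · J · P⁻¹ where J is a Jordan canonical form, so e^{tA} = P · e^{tJ} · P⁻¹, and e^{tJ} can be computed block-by-block.

A has Jordan form
J =
  [-2,  1]
  [ 0, -2]
(up to reordering of blocks).

Per-block formulas:
  For a 2×2 Jordan block J_2(-2): exp(t · J_2(-2)) = e^(-2t)·(I + t·N), where N is the 2×2 nilpotent shift.

After assembling e^{tJ} and conjugating by P, we get:

e^{tA} =
  [-3*t*exp(-2*t) + exp(-2*t), -t*exp(-2*t)]
  [9*t*exp(-2*t), 3*t*exp(-2*t) + exp(-2*t)]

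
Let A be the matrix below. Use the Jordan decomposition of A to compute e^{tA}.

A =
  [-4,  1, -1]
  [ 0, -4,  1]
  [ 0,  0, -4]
e^{tA} =
  [exp(-4*t), t*exp(-4*t), t^2*exp(-4*t)/2 - t*exp(-4*t)]
  [0, exp(-4*t), t*exp(-4*t)]
  [0, 0, exp(-4*t)]

Strategy: write A = P · J · P⁻¹ where J is a Jordan canonical form, so e^{tA} = P · e^{tJ} · P⁻¹, and e^{tJ} can be computed block-by-block.

A has Jordan form
J =
  [-4,  1,  0]
  [ 0, -4,  1]
  [ 0,  0, -4]
(up to reordering of blocks).

Per-block formulas:
  For a 3×3 Jordan block J_3(-4): exp(t · J_3(-4)) = e^(-4t)·(I + t·N + (t^2/2)·N^2), where N is the 3×3 nilpotent shift.

After assembling e^{tJ} and conjugating by P, we get:

e^{tA} =
  [exp(-4*t), t*exp(-4*t), t^2*exp(-4*t)/2 - t*exp(-4*t)]
  [0, exp(-4*t), t*exp(-4*t)]
  [0, 0, exp(-4*t)]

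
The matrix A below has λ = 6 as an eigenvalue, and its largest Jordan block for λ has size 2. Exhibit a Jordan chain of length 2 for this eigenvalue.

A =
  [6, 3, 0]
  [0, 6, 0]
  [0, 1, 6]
A Jordan chain for λ = 6 of length 2:
v_1 = (3, 0, 1)ᵀ
v_2 = (0, 1, 0)ᵀ

Let N = A − (6)·I. We want v_2 with N^2 v_2 = 0 but N^1 v_2 ≠ 0; then v_{j-1} := N · v_j for j = 2, …, 2.

Pick v_2 = (0, 1, 0)ᵀ.
Then v_1 = N · v_2 = (3, 0, 1)ᵀ.

Sanity check: (A − (6)·I) v_1 = (0, 0, 0)ᵀ = 0. ✓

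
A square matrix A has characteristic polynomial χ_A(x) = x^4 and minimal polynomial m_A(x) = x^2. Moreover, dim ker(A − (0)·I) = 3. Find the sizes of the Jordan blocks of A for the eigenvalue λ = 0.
Block sizes for λ = 0: [2, 1, 1]

Step 1 — from the characteristic polynomial, algebraic multiplicity of λ = 0 is 4. From dim ker(A − (0)·I) = 3, there are exactly 3 Jordan blocks for λ = 0.
Step 2 — from the minimal polynomial, the factor (x − 0)^2 tells us the largest block for λ = 0 has size 2.
Step 3 — with total size 4, 3 blocks, and largest block 2, the block sizes (in nonincreasing order) are [2, 1, 1].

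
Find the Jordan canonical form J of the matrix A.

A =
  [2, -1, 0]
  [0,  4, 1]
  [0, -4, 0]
J_3(2)

The characteristic polynomial is
  det(x·I − A) = x^3 - 6*x^2 + 12*x - 8 = (x - 2)^3

Eigenvalues and multiplicities (the geometric multiplicity of λ is n − rank(A − λI), which equals the number of Jordan blocks for λ):
  λ = 2: algebraic multiplicity = 3, geometric multiplicity = 1

Determining the block sizes for each eigenvalue:
  λ = 2: one block (gm = 1), so the single block has size am = 3 → block sizes [3]

Assembling the blocks gives a Jordan form
J =
  [2, 1, 0]
  [0, 2, 1]
  [0, 0, 2]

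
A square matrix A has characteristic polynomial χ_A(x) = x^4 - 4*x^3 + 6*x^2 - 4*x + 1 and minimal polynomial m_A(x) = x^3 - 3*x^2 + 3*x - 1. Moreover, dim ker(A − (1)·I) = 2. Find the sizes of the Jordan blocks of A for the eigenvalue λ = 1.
Block sizes for λ = 1: [3, 1]

Step 1 — from the characteristic polynomial, algebraic multiplicity of λ = 1 is 4. From dim ker(A − (1)·I) = 2, there are exactly 2 Jordan blocks for λ = 1.
Step 2 — from the minimal polynomial, the factor (x − 1)^3 tells us the largest block for λ = 1 has size 3.
Step 3 — with total size 4, 2 blocks, and largest block 3, the block sizes (in nonincreasing order) are [3, 1].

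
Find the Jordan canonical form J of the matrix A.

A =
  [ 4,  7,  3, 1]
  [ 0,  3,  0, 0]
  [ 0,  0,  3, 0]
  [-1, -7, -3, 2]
J_2(3) ⊕ J_1(3) ⊕ J_1(3)

The characteristic polynomial is
  det(x·I − A) = x^4 - 12*x^3 + 54*x^2 - 108*x + 81 = (x - 3)^4

Eigenvalues and multiplicities (the geometric multiplicity of λ is n − rank(A − λI), which equals the number of Jordan blocks for λ):
  λ = 3: algebraic multiplicity = 4, geometric multiplicity = 3

Determining the block sizes for each eigenvalue:
  λ = 3: 3 blocks summing to 4 forces exactly one block of size 2 and the rest size 1 → block sizes [2, 1, 1]

Assembling the blocks gives a Jordan form
J =
  [3, 1, 0, 0]
  [0, 3, 0, 0]
  [0, 0, 3, 0]
  [0, 0, 0, 3]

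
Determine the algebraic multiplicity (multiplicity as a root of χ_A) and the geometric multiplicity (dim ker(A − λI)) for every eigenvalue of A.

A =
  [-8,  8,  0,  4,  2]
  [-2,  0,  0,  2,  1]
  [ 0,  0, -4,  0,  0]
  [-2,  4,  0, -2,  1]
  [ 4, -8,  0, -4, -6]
λ = -4: alg = 5, geom = 4

Step 1 — factor the characteristic polynomial to read off the algebraic multiplicities:
  χ_A(x) = (x + 4)^5

Step 2 — compute geometric multiplicities via the rank-nullity identity g(λ) = n − rank(A − λI):
  rank(A − (-4)·I) = 1, so dim ker(A − (-4)·I) = n − 1 = 4

Summary:
  λ = -4: algebraic multiplicity = 5, geometric multiplicity = 4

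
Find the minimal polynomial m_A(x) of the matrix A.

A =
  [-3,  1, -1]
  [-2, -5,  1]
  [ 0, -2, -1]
x^3 + 9*x^2 + 27*x + 27

The characteristic polynomial is χ_A(x) = (x + 3)^3, so the eigenvalues are known. The minimal polynomial is
  m_A(x) = Π_λ (x − λ)^{k_λ}
where k_λ is the size of the *largest* Jordan block for λ (equivalently, the smallest k with (A − λI)^k v = 0 for every generalised eigenvector v of λ).

  λ = -3: largest Jordan block has size 3, contributing (x + 3)^3

So m_A(x) = (x + 3)^3 = x^3 + 9*x^2 + 27*x + 27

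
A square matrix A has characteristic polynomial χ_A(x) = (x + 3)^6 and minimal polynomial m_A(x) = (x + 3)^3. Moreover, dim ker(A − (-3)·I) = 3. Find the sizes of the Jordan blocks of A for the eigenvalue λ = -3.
Block sizes for λ = -3: [3, 2, 1]

Step 1 — from the characteristic polynomial, algebraic multiplicity of λ = -3 is 6. From dim ker(A − (-3)·I) = 3, there are exactly 3 Jordan blocks for λ = -3.
Step 2 — from the minimal polynomial, the factor (x + 3)^3 tells us the largest block for λ = -3 has size 3.
Step 3 — with total size 6, 3 blocks, and largest block 3, the block sizes (in nonincreasing order) are [3, 2, 1].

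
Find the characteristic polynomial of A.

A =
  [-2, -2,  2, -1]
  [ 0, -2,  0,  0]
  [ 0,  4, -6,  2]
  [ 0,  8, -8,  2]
x^4 + 8*x^3 + 24*x^2 + 32*x + 16

Expanding det(x·I − A) (e.g. by cofactor expansion or by noting that A is similar to its Jordan form J, which has the same characteristic polynomial as A) gives
  χ_A(x) = x^4 + 8*x^3 + 24*x^2 + 32*x + 16
which factors as (x + 2)^4. The eigenvalues (with algebraic multiplicities) are λ = -2 with multiplicity 4.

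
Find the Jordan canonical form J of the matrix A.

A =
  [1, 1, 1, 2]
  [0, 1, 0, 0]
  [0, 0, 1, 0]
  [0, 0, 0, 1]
J_2(1) ⊕ J_1(1) ⊕ J_1(1)

The characteristic polynomial is
  det(x·I − A) = x^4 - 4*x^3 + 6*x^2 - 4*x + 1 = (x - 1)^4

Eigenvalues and multiplicities (the geometric multiplicity of λ is n − rank(A − λI), which equals the number of Jordan blocks for λ):
  λ = 1: algebraic multiplicity = 4, geometric multiplicity = 3

Determining the block sizes for each eigenvalue:
  λ = 1: 3 blocks summing to 4 forces exactly one block of size 2 and the rest size 1 → block sizes [2, 1, 1]

Assembling the blocks gives a Jordan form
J =
  [1, 1, 0, 0]
  [0, 1, 0, 0]
  [0, 0, 1, 0]
  [0, 0, 0, 1]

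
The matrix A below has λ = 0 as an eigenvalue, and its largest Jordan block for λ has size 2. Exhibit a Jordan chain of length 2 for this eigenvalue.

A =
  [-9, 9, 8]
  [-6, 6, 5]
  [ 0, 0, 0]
A Jordan chain for λ = 0 of length 2:
v_1 = (-1, -1, 0)ᵀ
v_2 = (1, 0, 1)ᵀ

Let N = A − (0)·I. We want v_2 with N^2 v_2 = 0 but N^1 v_2 ≠ 0; then v_{j-1} := N · v_j for j = 2, …, 2.

Pick v_2 = (1, 0, 1)ᵀ.
Then v_1 = N · v_2 = (-1, -1, 0)ᵀ.

Sanity check: (A − (0)·I) v_1 = (0, 0, 0)ᵀ = 0. ✓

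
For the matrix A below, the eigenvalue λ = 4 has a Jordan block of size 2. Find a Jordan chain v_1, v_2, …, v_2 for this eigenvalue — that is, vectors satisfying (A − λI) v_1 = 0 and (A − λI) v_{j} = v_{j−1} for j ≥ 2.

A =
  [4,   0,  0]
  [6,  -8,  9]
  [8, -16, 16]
A Jordan chain for λ = 4 of length 2:
v_1 = (0, 6, 8)ᵀ
v_2 = (1, 0, 0)ᵀ

Let N = A − (4)·I. We want v_2 with N^2 v_2 = 0 but N^1 v_2 ≠ 0; then v_{j-1} := N · v_j for j = 2, …, 2.

Pick v_2 = (1, 0, 0)ᵀ.
Then v_1 = N · v_2 = (0, 6, 8)ᵀ.

Sanity check: (A − (4)·I) v_1 = (0, 0, 0)ᵀ = 0. ✓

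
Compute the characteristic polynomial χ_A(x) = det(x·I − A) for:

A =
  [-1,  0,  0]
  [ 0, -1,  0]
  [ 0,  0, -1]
x^3 + 3*x^2 + 3*x + 1

Expanding det(x·I − A) (e.g. by cofactor expansion or by noting that A is similar to its Jordan form J, which has the same characteristic polynomial as A) gives
  χ_A(x) = x^3 + 3*x^2 + 3*x + 1
which factors as (x + 1)^3. The eigenvalues (with algebraic multiplicities) are λ = -1 with multiplicity 3.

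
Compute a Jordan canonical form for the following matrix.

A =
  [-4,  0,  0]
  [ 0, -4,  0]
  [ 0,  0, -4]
J_1(-4) ⊕ J_1(-4) ⊕ J_1(-4)

The characteristic polynomial is
  det(x·I − A) = x^3 + 12*x^2 + 48*x + 64 = (x + 4)^3

Eigenvalues and multiplicities (the geometric multiplicity of λ is n − rank(A − λI), which equals the number of Jordan blocks for λ):
  λ = -4: algebraic multiplicity = 3, geometric multiplicity = 3

Determining the block sizes for each eigenvalue:
  λ = -4: gm = am = 3, so every block has size 1 → block sizes [1, 1, 1]

Assembling the blocks gives a Jordan form
J =
  [-4,  0,  0]
  [ 0, -4,  0]
  [ 0,  0, -4]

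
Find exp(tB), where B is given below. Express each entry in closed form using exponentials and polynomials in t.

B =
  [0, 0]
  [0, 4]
e^{tB} =
  [1, 0]
  [0, exp(4*t)]

Strategy: write B = P · J · P⁻¹ where J is a Jordan canonical form, so e^{tB} = P · e^{tJ} · P⁻¹, and e^{tJ} can be computed block-by-block.

B has Jordan form
J =
  [0, 0]
  [0, 4]
(up to reordering of blocks).

Per-block formulas:
  For a 1×1 block at λ = 0: exp(t · [0]) = [e^(0t)].
  For a 1×1 block at λ = 4: exp(t · [4]) = [e^(4t)].

After assembling e^{tJ} and conjugating by P, we get:

e^{tB} =
  [1, 0]
  [0, exp(4*t)]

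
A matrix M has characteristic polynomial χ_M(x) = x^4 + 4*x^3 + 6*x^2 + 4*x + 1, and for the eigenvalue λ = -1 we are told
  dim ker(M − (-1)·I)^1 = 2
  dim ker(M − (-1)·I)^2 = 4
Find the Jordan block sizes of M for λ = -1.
Block sizes for λ = -1: [2, 2]

From the dimensions of kernels of powers, the number of Jordan blocks of size at least j is d_j − d_{j−1} where d_j = dim ker(N^j) (with d_0 = 0). Computing the differences gives [2, 2].
The number of blocks of size exactly k is (#blocks of size ≥ k) − (#blocks of size ≥ k + 1), so the partition is: 2 block(s) of size 2.
In nonincreasing order the block sizes are [2, 2].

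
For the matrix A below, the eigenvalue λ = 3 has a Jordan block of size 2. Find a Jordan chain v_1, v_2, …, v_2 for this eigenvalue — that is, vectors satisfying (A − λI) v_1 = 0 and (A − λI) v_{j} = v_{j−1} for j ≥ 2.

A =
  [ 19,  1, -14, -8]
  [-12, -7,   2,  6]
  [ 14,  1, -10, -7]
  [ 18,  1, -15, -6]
A Jordan chain for λ = 3 of length 2:
v_1 = (1, 0, 0, 2)ᵀ
v_2 = (1, -1, 1, 0)ᵀ

Let N = A − (3)·I. We want v_2 with N^2 v_2 = 0 but N^1 v_2 ≠ 0; then v_{j-1} := N · v_j for j = 2, …, 2.

Pick v_2 = (1, -1, 1, 0)ᵀ.
Then v_1 = N · v_2 = (1, 0, 0, 2)ᵀ.

Sanity check: (A − (3)·I) v_1 = (0, 0, 0, 0)ᵀ = 0. ✓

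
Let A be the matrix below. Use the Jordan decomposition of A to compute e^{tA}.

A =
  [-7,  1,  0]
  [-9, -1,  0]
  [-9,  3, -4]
e^{tA} =
  [-3*t*exp(-4*t) + exp(-4*t), t*exp(-4*t), 0]
  [-9*t*exp(-4*t), 3*t*exp(-4*t) + exp(-4*t), 0]
  [-9*t*exp(-4*t), 3*t*exp(-4*t), exp(-4*t)]

Strategy: write A = P · J · P⁻¹ where J is a Jordan canonical form, so e^{tA} = P · e^{tJ} · P⁻¹, and e^{tJ} can be computed block-by-block.

A has Jordan form
J =
  [-4,  1,  0]
  [ 0, -4,  0]
  [ 0,  0, -4]
(up to reordering of blocks).

Per-block formulas:
  For a 1×1 block at λ = -4: exp(t · [-4]) = [e^(-4t)].
  For a 2×2 Jordan block J_2(-4): exp(t · J_2(-4)) = e^(-4t)·(I + t·N), where N is the 2×2 nilpotent shift.

After assembling e^{tJ} and conjugating by P, we get:

e^{tA} =
  [-3*t*exp(-4*t) + exp(-4*t), t*exp(-4*t), 0]
  [-9*t*exp(-4*t), 3*t*exp(-4*t) + exp(-4*t), 0]
  [-9*t*exp(-4*t), 3*t*exp(-4*t), exp(-4*t)]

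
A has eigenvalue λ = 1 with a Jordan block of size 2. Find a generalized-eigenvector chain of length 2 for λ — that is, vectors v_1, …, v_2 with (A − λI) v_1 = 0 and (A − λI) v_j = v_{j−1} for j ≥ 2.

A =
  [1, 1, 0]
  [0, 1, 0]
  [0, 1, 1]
A Jordan chain for λ = 1 of length 2:
v_1 = (1, 0, 1)ᵀ
v_2 = (0, 1, 0)ᵀ

Let N = A − (1)·I. We want v_2 with N^2 v_2 = 0 but N^1 v_2 ≠ 0; then v_{j-1} := N · v_j for j = 2, …, 2.

Pick v_2 = (0, 1, 0)ᵀ.
Then v_1 = N · v_2 = (1, 0, 1)ᵀ.

Sanity check: (A − (1)·I) v_1 = (0, 0, 0)ᵀ = 0. ✓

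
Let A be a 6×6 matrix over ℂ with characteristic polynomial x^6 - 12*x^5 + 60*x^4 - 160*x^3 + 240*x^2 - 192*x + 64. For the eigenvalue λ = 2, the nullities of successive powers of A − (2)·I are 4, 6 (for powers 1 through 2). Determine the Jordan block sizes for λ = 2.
Block sizes for λ = 2: [2, 2, 1, 1]

From the dimensions of kernels of powers, the number of Jordan blocks of size at least j is d_j − d_{j−1} where d_j = dim ker(N^j) (with d_0 = 0). Computing the differences gives [4, 2].
The number of blocks of size exactly k is (#blocks of size ≥ k) − (#blocks of size ≥ k + 1), so the partition is: 2 block(s) of size 1, 2 block(s) of size 2.
In nonincreasing order the block sizes are [2, 2, 1, 1].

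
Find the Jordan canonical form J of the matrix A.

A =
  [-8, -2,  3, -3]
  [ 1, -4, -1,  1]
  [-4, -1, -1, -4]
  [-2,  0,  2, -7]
J_3(-5) ⊕ J_1(-5)

The characteristic polynomial is
  det(x·I − A) = x^4 + 20*x^3 + 150*x^2 + 500*x + 625 = (x + 5)^4

Eigenvalues and multiplicities (the geometric multiplicity of λ is n − rank(A − λI), which equals the number of Jordan blocks for λ):
  λ = -5: algebraic multiplicity = 4, geometric multiplicity = 2

Determining the block sizes for each eigenvalue:
  λ = -5: with am = 4 and gm = 2, the partition is not yet determined (e.g. several partitions of 4 into 2 parts exist). Let N = A − (-5)·I. Computing rank(N^1) = 2, rank(N^2) = 1, rank(N^3) = 0; the number of blocks of size ≥ j is rank(N^{j−1}) − rank(N^j), giving [2, 1, 1]. So we have 1 block(s) of size 3, 1 block(s) of size 1 → block sizes [3, 1]

Assembling the blocks gives a Jordan form
J =
  [-5,  1,  0,  0]
  [ 0, -5,  1,  0]
  [ 0,  0, -5,  0]
  [ 0,  0,  0, -5]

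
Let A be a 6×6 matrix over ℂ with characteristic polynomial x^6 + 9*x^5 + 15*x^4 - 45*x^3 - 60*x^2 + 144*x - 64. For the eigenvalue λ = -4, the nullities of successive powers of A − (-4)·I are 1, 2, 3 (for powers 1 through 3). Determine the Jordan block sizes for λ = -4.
Block sizes for λ = -4: [3]

From the dimensions of kernels of powers, the number of Jordan blocks of size at least j is d_j − d_{j−1} where d_j = dim ker(N^j) (with d_0 = 0). Computing the differences gives [1, 1, 1].
The number of blocks of size exactly k is (#blocks of size ≥ k) − (#blocks of size ≥ k + 1), so the partition is: 1 block(s) of size 3.
In nonincreasing order the block sizes are [3].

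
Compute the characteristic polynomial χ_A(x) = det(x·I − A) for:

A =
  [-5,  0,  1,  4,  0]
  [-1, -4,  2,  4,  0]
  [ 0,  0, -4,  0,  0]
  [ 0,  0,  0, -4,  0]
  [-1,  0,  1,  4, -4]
x^5 + 21*x^4 + 176*x^3 + 736*x^2 + 1536*x + 1280

Expanding det(x·I − A) (e.g. by cofactor expansion or by noting that A is similar to its Jordan form J, which has the same characteristic polynomial as A) gives
  χ_A(x) = x^5 + 21*x^4 + 176*x^3 + 736*x^2 + 1536*x + 1280
which factors as (x + 4)^4*(x + 5). The eigenvalues (with algebraic multiplicities) are λ = -5 with multiplicity 1, λ = -4 with multiplicity 4.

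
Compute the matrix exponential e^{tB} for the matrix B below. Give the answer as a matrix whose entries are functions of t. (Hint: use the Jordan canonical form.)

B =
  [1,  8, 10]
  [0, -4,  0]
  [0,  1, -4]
e^{tB} =
  [exp(t), -2*t*exp(-4*t) + 2*exp(t) - 2*exp(-4*t), 2*exp(t) - 2*exp(-4*t)]
  [0, exp(-4*t), 0]
  [0, t*exp(-4*t), exp(-4*t)]

Strategy: write B = P · J · P⁻¹ where J is a Jordan canonical form, so e^{tB} = P · e^{tJ} · P⁻¹, and e^{tJ} can be computed block-by-block.

B has Jordan form
J =
  [-4,  1, 0]
  [ 0, -4, 0]
  [ 0,  0, 1]
(up to reordering of blocks).

Per-block formulas:
  For a 2×2 Jordan block J_2(-4): exp(t · J_2(-4)) = e^(-4t)·(I + t·N), where N is the 2×2 nilpotent shift.
  For a 1×1 block at λ = 1: exp(t · [1]) = [e^(1t)].

After assembling e^{tJ} and conjugating by P, we get:

e^{tB} =
  [exp(t), -2*t*exp(-4*t) + 2*exp(t) - 2*exp(-4*t), 2*exp(t) - 2*exp(-4*t)]
  [0, exp(-4*t), 0]
  [0, t*exp(-4*t), exp(-4*t)]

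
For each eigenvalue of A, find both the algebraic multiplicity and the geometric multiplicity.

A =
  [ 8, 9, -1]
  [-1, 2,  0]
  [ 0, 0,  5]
λ = 5: alg = 3, geom = 1

Step 1 — factor the characteristic polynomial to read off the algebraic multiplicities:
  χ_A(x) = (x - 5)^3

Step 2 — compute geometric multiplicities via the rank-nullity identity g(λ) = n − rank(A − λI):
  rank(A − (5)·I) = 2, so dim ker(A − (5)·I) = n − 2 = 1

Summary:
  λ = 5: algebraic multiplicity = 3, geometric multiplicity = 1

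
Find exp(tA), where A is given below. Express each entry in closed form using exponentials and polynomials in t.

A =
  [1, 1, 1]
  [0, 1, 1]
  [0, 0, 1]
e^{tA} =
  [exp(t), t*exp(t), t^2*exp(t)/2 + t*exp(t)]
  [0, exp(t), t*exp(t)]
  [0, 0, exp(t)]

Strategy: write A = P · J · P⁻¹ where J is a Jordan canonical form, so e^{tA} = P · e^{tJ} · P⁻¹, and e^{tJ} can be computed block-by-block.

A has Jordan form
J =
  [1, 1, 0]
  [0, 1, 1]
  [0, 0, 1]
(up to reordering of blocks).

Per-block formulas:
  For a 3×3 Jordan block J_3(1): exp(t · J_3(1)) = e^(1t)·(I + t·N + (t^2/2)·N^2), where N is the 3×3 nilpotent shift.

After assembling e^{tJ} and conjugating by P, we get:

e^{tA} =
  [exp(t), t*exp(t), t^2*exp(t)/2 + t*exp(t)]
  [0, exp(t), t*exp(t)]
  [0, 0, exp(t)]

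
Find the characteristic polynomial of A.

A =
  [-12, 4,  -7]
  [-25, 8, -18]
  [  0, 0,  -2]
x^3 + 6*x^2 + 12*x + 8

Expanding det(x·I − A) (e.g. by cofactor expansion or by noting that A is similar to its Jordan form J, which has the same characteristic polynomial as A) gives
  χ_A(x) = x^3 + 6*x^2 + 12*x + 8
which factors as (x + 2)^3. The eigenvalues (with algebraic multiplicities) are λ = -2 with multiplicity 3.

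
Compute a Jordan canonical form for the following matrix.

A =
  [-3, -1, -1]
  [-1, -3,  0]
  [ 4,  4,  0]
J_3(-2)

The characteristic polynomial is
  det(x·I − A) = x^3 + 6*x^2 + 12*x + 8 = (x + 2)^3

Eigenvalues and multiplicities (the geometric multiplicity of λ is n − rank(A − λI), which equals the number of Jordan blocks for λ):
  λ = -2: algebraic multiplicity = 3, geometric multiplicity = 1

Determining the block sizes for each eigenvalue:
  λ = -2: one block (gm = 1), so the single block has size am = 3 → block sizes [3]

Assembling the blocks gives a Jordan form
J =
  [-2,  1,  0]
  [ 0, -2,  1]
  [ 0,  0, -2]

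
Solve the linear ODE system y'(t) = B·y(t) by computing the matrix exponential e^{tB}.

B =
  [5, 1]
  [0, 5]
e^{tB} =
  [exp(5*t), t*exp(5*t)]
  [0, exp(5*t)]

Strategy: write B = P · J · P⁻¹ where J is a Jordan canonical form, so e^{tB} = P · e^{tJ} · P⁻¹, and e^{tJ} can be computed block-by-block.

B has Jordan form
J =
  [5, 1]
  [0, 5]
(up to reordering of blocks).

Per-block formulas:
  For a 2×2 Jordan block J_2(5): exp(t · J_2(5)) = e^(5t)·(I + t·N), where N is the 2×2 nilpotent shift.

After assembling e^{tJ} and conjugating by P, we get:

e^{tB} =
  [exp(5*t), t*exp(5*t)]
  [0, exp(5*t)]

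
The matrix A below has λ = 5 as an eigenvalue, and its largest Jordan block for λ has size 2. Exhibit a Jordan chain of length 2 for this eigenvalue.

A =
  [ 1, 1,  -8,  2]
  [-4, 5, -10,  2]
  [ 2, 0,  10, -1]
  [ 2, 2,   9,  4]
A Jordan chain for λ = 5 of length 2:
v_1 = (-4, -4, 2, 2)ᵀ
v_2 = (1, 0, 0, 0)ᵀ

Let N = A − (5)·I. We want v_2 with N^2 v_2 = 0 but N^1 v_2 ≠ 0; then v_{j-1} := N · v_j for j = 2, …, 2.

Pick v_2 = (1, 0, 0, 0)ᵀ.
Then v_1 = N · v_2 = (-4, -4, 2, 2)ᵀ.

Sanity check: (A − (5)·I) v_1 = (0, 0, 0, 0)ᵀ = 0. ✓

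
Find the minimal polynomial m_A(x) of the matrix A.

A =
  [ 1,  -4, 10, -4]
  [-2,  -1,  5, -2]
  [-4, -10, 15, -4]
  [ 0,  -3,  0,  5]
x^3 - 15*x^2 + 75*x - 125

The characteristic polynomial is χ_A(x) = (x - 5)^4, so the eigenvalues are known. The minimal polynomial is
  m_A(x) = Π_λ (x − λ)^{k_λ}
where k_λ is the size of the *largest* Jordan block for λ (equivalently, the smallest k with (A − λI)^k v = 0 for every generalised eigenvector v of λ).

  λ = 5: largest Jordan block has size 3, contributing (x − 5)^3

So m_A(x) = (x - 5)^3 = x^3 - 15*x^2 + 75*x - 125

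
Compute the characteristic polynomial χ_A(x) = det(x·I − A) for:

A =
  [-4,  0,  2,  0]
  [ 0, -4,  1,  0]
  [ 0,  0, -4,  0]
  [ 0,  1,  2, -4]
x^4 + 16*x^3 + 96*x^2 + 256*x + 256

Expanding det(x·I − A) (e.g. by cofactor expansion or by noting that A is similar to its Jordan form J, which has the same characteristic polynomial as A) gives
  χ_A(x) = x^4 + 16*x^3 + 96*x^2 + 256*x + 256
which factors as (x + 4)^4. The eigenvalues (with algebraic multiplicities) are λ = -4 with multiplicity 4.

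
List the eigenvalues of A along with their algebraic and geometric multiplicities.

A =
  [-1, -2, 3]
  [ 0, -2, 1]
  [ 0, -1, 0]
λ = -1: alg = 3, geom = 1

Step 1 — factor the characteristic polynomial to read off the algebraic multiplicities:
  χ_A(x) = (x + 1)^3

Step 2 — compute geometric multiplicities via the rank-nullity identity g(λ) = n − rank(A − λI):
  rank(A − (-1)·I) = 2, so dim ker(A − (-1)·I) = n − 2 = 1

Summary:
  λ = -1: algebraic multiplicity = 3, geometric multiplicity = 1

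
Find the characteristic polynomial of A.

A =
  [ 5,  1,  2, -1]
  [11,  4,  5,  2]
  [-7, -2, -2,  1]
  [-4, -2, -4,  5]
x^4 - 12*x^3 + 54*x^2 - 108*x + 81

Expanding det(x·I − A) (e.g. by cofactor expansion or by noting that A is similar to its Jordan form J, which has the same characteristic polynomial as A) gives
  χ_A(x) = x^4 - 12*x^3 + 54*x^2 - 108*x + 81
which factors as (x - 3)^4. The eigenvalues (with algebraic multiplicities) are λ = 3 with multiplicity 4.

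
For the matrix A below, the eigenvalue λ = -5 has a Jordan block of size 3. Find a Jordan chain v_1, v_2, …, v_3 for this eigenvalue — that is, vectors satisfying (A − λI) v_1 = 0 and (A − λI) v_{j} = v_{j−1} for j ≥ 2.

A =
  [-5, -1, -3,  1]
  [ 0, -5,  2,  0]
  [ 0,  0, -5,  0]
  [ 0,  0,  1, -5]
A Jordan chain for λ = -5 of length 3:
v_1 = (-1, 0, 0, 0)ᵀ
v_2 = (-3, 2, 0, 1)ᵀ
v_3 = (0, 0, 1, 0)ᵀ

Let N = A − (-5)·I. We want v_3 with N^3 v_3 = 0 but N^2 v_3 ≠ 0; then v_{j-1} := N · v_j for j = 3, …, 2.

Pick v_3 = (0, 0, 1, 0)ᵀ.
Then v_2 = N · v_3 = (-3, 2, 0, 1)ᵀ.
Then v_1 = N · v_2 = (-1, 0, 0, 0)ᵀ.

Sanity check: (A − (-5)·I) v_1 = (0, 0, 0, 0)ᵀ = 0. ✓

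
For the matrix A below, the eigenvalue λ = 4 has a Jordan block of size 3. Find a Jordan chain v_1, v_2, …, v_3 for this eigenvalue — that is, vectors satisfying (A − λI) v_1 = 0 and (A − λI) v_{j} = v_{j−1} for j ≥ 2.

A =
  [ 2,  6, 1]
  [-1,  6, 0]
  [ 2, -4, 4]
A Jordan chain for λ = 4 of length 3:
v_1 = (-4, -2, 4)ᵀ
v_2 = (6, 2, -4)ᵀ
v_3 = (0, 1, 0)ᵀ

Let N = A − (4)·I. We want v_3 with N^3 v_3 = 0 but N^2 v_3 ≠ 0; then v_{j-1} := N · v_j for j = 3, …, 2.

Pick v_3 = (0, 1, 0)ᵀ.
Then v_2 = N · v_3 = (6, 2, -4)ᵀ.
Then v_1 = N · v_2 = (-4, -2, 4)ᵀ.

Sanity check: (A − (4)·I) v_1 = (0, 0, 0)ᵀ = 0. ✓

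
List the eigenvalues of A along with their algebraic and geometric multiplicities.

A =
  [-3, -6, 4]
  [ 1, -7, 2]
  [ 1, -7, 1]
λ = -3: alg = 3, geom = 1

Step 1 — factor the characteristic polynomial to read off the algebraic multiplicities:
  χ_A(x) = (x + 3)^3

Step 2 — compute geometric multiplicities via the rank-nullity identity g(λ) = n − rank(A − λI):
  rank(A − (-3)·I) = 2, so dim ker(A − (-3)·I) = n − 2 = 1

Summary:
  λ = -3: algebraic multiplicity = 3, geometric multiplicity = 1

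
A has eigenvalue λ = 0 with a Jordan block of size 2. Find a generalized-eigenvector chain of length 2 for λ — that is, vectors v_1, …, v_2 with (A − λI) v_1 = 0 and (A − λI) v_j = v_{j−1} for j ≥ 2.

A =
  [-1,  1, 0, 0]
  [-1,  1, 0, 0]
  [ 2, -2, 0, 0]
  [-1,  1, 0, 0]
A Jordan chain for λ = 0 of length 2:
v_1 = (-1, -1, 2, -1)ᵀ
v_2 = (1, 0, 0, 0)ᵀ

Let N = A − (0)·I. We want v_2 with N^2 v_2 = 0 but N^1 v_2 ≠ 0; then v_{j-1} := N · v_j for j = 2, …, 2.

Pick v_2 = (1, 0, 0, 0)ᵀ.
Then v_1 = N · v_2 = (-1, -1, 2, -1)ᵀ.

Sanity check: (A − (0)·I) v_1 = (0, 0, 0, 0)ᵀ = 0. ✓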